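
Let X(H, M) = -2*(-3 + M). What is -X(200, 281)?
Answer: 556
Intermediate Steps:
X(H, M) = 6 - 2*M
-X(200, 281) = -(6 - 2*281) = -(6 - 562) = -1*(-556) = 556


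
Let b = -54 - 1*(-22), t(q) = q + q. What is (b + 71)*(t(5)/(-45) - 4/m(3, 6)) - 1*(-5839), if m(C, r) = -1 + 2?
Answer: 17023/3 ≈ 5674.3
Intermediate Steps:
t(q) = 2*q
m(C, r) = 1
b = -32 (b = -54 + 22 = -32)
(b + 71)*(t(5)/(-45) - 4/m(3, 6)) - 1*(-5839) = (-32 + 71)*((2*5)/(-45) - 4/1) - 1*(-5839) = 39*(10*(-1/45) - 4*1) + 5839 = 39*(-2/9 - 4) + 5839 = 39*(-38/9) + 5839 = -494/3 + 5839 = 17023/3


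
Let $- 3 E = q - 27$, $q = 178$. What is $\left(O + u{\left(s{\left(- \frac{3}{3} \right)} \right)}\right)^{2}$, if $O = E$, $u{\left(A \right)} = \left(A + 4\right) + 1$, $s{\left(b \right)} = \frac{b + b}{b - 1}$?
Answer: $\frac{17689}{9} \approx 1965.4$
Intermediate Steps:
$s{\left(b \right)} = \frac{2 b}{-1 + b}$
$u{\left(A \right)} = 5 + A$ ($u{\left(A \right)} = \left(4 + A\right) + 1 = 5 + A$)
$E = - \frac{151}{3}$ ($E = - \frac{178 - 27}{3} = \left(- \frac{1}{3}\right) 151 = - \frac{151}{3} \approx -50.333$)
$O = - \frac{151}{3} \approx -50.333$
$\left(O + u{\left(s{\left(- \frac{3}{3} \right)} \right)}\right)^{2} = \left(- \frac{151}{3} + \left(5 + \frac{2 \left(- \frac{3}{3}\right)}{-1 - \frac{3}{3}}\right)\right)^{2} = \left(- \frac{151}{3} + \left(5 + \frac{2 \left(\left(-3\right) \frac{1}{3}\right)}{-1 - 1}\right)\right)^{2} = \left(- \frac{151}{3} + \left(5 + 2 \left(-1\right) \frac{1}{-1 - 1}\right)\right)^{2} = \left(- \frac{151}{3} + \left(5 + 2 \left(-1\right) \frac{1}{-2}\right)\right)^{2} = \left(- \frac{151}{3} + \left(5 + 2 \left(-1\right) \left(- \frac{1}{2}\right)\right)\right)^{2} = \left(- \frac{151}{3} + \left(5 + 1\right)\right)^{2} = \left(- \frac{151}{3} + 6\right)^{2} = \left(- \frac{133}{3}\right)^{2} = \frac{17689}{9}$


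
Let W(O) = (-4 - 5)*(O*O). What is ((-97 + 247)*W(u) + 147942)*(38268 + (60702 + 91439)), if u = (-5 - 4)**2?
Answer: -1658349667872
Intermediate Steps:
u = 81 (u = (-9)**2 = 81)
W(O) = -9*O**2
((-97 + 247)*W(u) + 147942)*(38268 + (60702 + 91439)) = ((-97 + 247)*(-9*81**2) + 147942)*(38268 + (60702 + 91439)) = (150*(-9*6561) + 147942)*(38268 + 152141) = (150*(-59049) + 147942)*190409 = (-8857350 + 147942)*190409 = -8709408*190409 = -1658349667872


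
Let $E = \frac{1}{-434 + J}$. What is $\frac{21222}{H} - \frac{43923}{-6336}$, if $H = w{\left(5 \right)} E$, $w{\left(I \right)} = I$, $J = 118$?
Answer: $- \frac{1287574529}{960} \approx -1.3412 \cdot 10^{6}$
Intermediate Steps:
$E = - \frac{1}{316}$ ($E = \frac{1}{-434 + 118} = \frac{1}{-316} = - \frac{1}{316} \approx -0.0031646$)
$H = - \frac{5}{316}$ ($H = 5 \left(- \frac{1}{316}\right) = - \frac{5}{316} \approx -0.015823$)
$\frac{21222}{H} - \frac{43923}{-6336} = \frac{21222}{- \frac{5}{316}} - \frac{43923}{-6336} = 21222 \left(- \frac{316}{5}\right) - - \frac{1331}{192} = - \frac{6706152}{5} + \frac{1331}{192} = - \frac{1287574529}{960}$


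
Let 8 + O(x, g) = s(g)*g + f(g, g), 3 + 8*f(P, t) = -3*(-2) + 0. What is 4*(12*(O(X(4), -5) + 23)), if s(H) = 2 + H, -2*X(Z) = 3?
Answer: 1458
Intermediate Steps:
X(Z) = -3/2 (X(Z) = -1/2*3 = -3/2)
f(P, t) = 3/8 (f(P, t) = -3/8 + (-3*(-2) + 0)/8 = -3/8 + (6 + 0)/8 = -3/8 + (1/8)*6 = -3/8 + 3/4 = 3/8)
O(x, g) = -61/8 + g*(2 + g) (O(x, g) = -8 + ((2 + g)*g + 3/8) = -8 + (g*(2 + g) + 3/8) = -8 + (3/8 + g*(2 + g)) = -61/8 + g*(2 + g))
4*(12*(O(X(4), -5) + 23)) = 4*(12*((-61/8 - 5*(2 - 5)) + 23)) = 4*(12*((-61/8 - 5*(-3)) + 23)) = 4*(12*((-61/8 + 15) + 23)) = 4*(12*(59/8 + 23)) = 4*(12*(243/8)) = 4*(729/2) = 1458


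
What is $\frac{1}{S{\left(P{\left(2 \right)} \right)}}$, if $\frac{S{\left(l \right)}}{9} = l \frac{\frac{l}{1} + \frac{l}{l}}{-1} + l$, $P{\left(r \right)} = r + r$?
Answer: $- \frac{1}{144} \approx -0.0069444$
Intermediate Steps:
$P{\left(r \right)} = 2 r$
$S{\left(l \right)} = 9 l + 9 l \left(-1 - l\right)$ ($S{\left(l \right)} = 9 \left(l \frac{\frac{l}{1} + \frac{l}{l}}{-1} + l\right) = 9 \left(l \left(l 1 + 1\right) \left(-1\right) + l\right) = 9 \left(l \left(l + 1\right) \left(-1\right) + l\right) = 9 \left(l \left(1 + l\right) \left(-1\right) + l\right) = 9 \left(l \left(-1 - l\right) + l\right) = 9 \left(l + l \left(-1 - l\right)\right) = 9 l + 9 l \left(-1 - l\right)$)
$\frac{1}{S{\left(P{\left(2 \right)} \right)}} = \frac{1}{\left(-9\right) \left(2 \cdot 2\right)^{2}} = \frac{1}{\left(-9\right) 4^{2}} = \frac{1}{\left(-9\right) 16} = \frac{1}{-144} = - \frac{1}{144}$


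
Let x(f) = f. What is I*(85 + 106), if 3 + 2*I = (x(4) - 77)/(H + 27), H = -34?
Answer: 4966/7 ≈ 709.43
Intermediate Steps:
I = 26/7 (I = -3/2 + ((4 - 77)/(-34 + 27))/2 = -3/2 + (-73/(-7))/2 = -3/2 + (-73*(-⅐))/2 = -3/2 + (½)*(73/7) = -3/2 + 73/14 = 26/7 ≈ 3.7143)
I*(85 + 106) = 26*(85 + 106)/7 = (26/7)*191 = 4966/7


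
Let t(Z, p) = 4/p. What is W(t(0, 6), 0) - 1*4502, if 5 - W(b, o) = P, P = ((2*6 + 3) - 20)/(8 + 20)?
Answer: -125911/28 ≈ -4496.8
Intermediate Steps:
P = -5/28 (P = ((12 + 3) - 20)/28 = (15 - 20)*(1/28) = -5*1/28 = -5/28 ≈ -0.17857)
W(b, o) = 145/28 (W(b, o) = 5 - 1*(-5/28) = 5 + 5/28 = 145/28)
W(t(0, 6), 0) - 1*4502 = 145/28 - 1*4502 = 145/28 - 4502 = -125911/28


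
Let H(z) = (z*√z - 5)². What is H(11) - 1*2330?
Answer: -974 - 110*√11 ≈ -1338.8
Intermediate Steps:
H(z) = (-5 + z^(3/2))² (H(z) = (z^(3/2) - 5)² = (-5 + z^(3/2))²)
H(11) - 1*2330 = (-5 + 11^(3/2))² - 1*2330 = (-5 + 11*√11)² - 2330 = -2330 + (-5 + 11*√11)²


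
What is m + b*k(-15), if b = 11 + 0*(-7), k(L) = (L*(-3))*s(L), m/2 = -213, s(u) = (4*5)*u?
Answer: -148926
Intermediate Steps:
s(u) = 20*u
m = -426 (m = 2*(-213) = -426)
k(L) = -60*L**2 (k(L) = (L*(-3))*(20*L) = (-3*L)*(20*L) = -60*L**2)
b = 11 (b = 11 + 0 = 11)
m + b*k(-15) = -426 + 11*(-60*(-15)**2) = -426 + 11*(-60*225) = -426 + 11*(-13500) = -426 - 148500 = -148926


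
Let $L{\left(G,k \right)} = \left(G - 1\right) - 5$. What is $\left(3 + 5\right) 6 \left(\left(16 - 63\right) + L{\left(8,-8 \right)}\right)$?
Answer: $-2160$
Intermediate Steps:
$L{\left(G,k \right)} = -6 + G$ ($L{\left(G,k \right)} = \left(-1 + G\right) - 5 = -6 + G$)
$\left(3 + 5\right) 6 \left(\left(16 - 63\right) + L{\left(8,-8 \right)}\right) = \left(3 + 5\right) 6 \left(\left(16 - 63\right) + \left(-6 + 8\right)\right) = 8 \cdot 6 \left(-47 + 2\right) = 48 \left(-45\right) = -2160$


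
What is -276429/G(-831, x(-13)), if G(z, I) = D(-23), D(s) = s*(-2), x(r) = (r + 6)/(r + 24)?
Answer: -276429/46 ≈ -6009.3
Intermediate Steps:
x(r) = (6 + r)/(24 + r)
D(s) = -2*s
G(z, I) = 46 (G(z, I) = -2*(-23) = 46)
-276429/G(-831, x(-13)) = -276429/46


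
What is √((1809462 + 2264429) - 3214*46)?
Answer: √3926047 ≈ 1981.4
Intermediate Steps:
√((1809462 + 2264429) - 3214*46) = √(4073891 - 147844) = √3926047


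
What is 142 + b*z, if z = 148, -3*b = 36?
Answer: -1634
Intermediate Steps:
b = -12 (b = -⅓*36 = -12)
142 + b*z = 142 - 12*148 = 142 - 1776 = -1634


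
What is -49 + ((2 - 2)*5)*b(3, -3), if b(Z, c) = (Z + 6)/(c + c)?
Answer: -49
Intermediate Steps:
b(Z, c) = (6 + Z)/(2*c) (b(Z, c) = (6 + Z)/((2*c)) = (6 + Z)*(1/(2*c)) = (6 + Z)/(2*c))
-49 + ((2 - 2)*5)*b(3, -3) = -49 + ((2 - 2)*5)*((½)*(6 + 3)/(-3)) = -49 + (0*5)*((½)*(-⅓)*9) = -49 + 0*(-3/2) = -49 + 0 = -49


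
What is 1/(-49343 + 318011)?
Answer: 1/268668 ≈ 3.7221e-6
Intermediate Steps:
1/(-49343 + 318011) = 1/268668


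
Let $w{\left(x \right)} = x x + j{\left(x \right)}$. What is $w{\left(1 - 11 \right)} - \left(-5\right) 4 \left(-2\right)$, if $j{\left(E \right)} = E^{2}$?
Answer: $160$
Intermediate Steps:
$w{\left(x \right)} = 2 x^{2}$ ($w{\left(x \right)} = x x + x^{2} = x^{2} + x^{2} = 2 x^{2}$)
$w{\left(1 - 11 \right)} - \left(-5\right) 4 \left(-2\right) = 2 \left(1 - 11\right)^{2} - \left(-5\right) 4 \left(-2\right) = 2 \left(-10\right)^{2} - \left(-20\right) \left(-2\right) = 2 \cdot 100 - 40 = 200 - 40 = 160$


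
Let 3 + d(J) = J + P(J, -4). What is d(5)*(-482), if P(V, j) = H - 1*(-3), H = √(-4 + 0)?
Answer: -2410 - 964*I ≈ -2410.0 - 964.0*I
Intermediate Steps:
H = 2*I (H = √(-4) = 2*I ≈ 2.0*I)
P(V, j) = 3 + 2*I (P(V, j) = 2*I - 1*(-3) = 2*I + 3 = 3 + 2*I)
d(J) = J + 2*I (d(J) = -3 + (J + (3 + 2*I)) = -3 + (3 + J + 2*I) = J + 2*I)
d(5)*(-482) = (5 + 2*I)*(-482) = -2410 - 964*I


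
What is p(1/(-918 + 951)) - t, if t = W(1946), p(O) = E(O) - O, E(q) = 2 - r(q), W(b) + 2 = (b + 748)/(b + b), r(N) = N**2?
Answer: 6943729/2119194 ≈ 3.2766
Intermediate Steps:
W(b) = -2 + (748 + b)/(2*b) (W(b) = -2 + (b + 748)/(b + b) = -2 + (748 + b)/((2*b)) = -2 + (748 + b)*(1/(2*b)) = -2 + (748 + b)/(2*b))
E(q) = 2 - q**2
p(O) = 2 - O - O**2 (p(O) = (2 - O**2) - O = 2 - O - O**2)
t = -2545/1946 (t = -3/2 + 374/1946 = -3/2 + 374*(1/1946) = -3/2 + 187/973 = -2545/1946 ≈ -1.3078)
p(1/(-918 + 951)) - t = (2 - 1/(-918 + 951) - (1/(-918 + 951))**2) - 1*(-2545/1946) = (2 - 1/33 - (1/33)**2) + 2545/1946 = (2 - 1*1/33 - (1/33)**2) + 2545/1946 = (2 - 1/33 - 1*1/1089) + 2545/1946 = (2 - 1/33 - 1/1089) + 2545/1946 = 2144/1089 + 2545/1946 = 6943729/2119194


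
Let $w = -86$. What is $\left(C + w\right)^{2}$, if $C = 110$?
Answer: $576$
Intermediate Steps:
$\left(C + w\right)^{2} = \left(110 - 86\right)^{2} = 24^{2} = 576$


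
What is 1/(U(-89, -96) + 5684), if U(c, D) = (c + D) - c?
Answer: 1/5588 ≈ 0.00017895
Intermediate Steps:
U(c, D) = D (U(c, D) = (D + c) - c = D)
1/(U(-89, -96) + 5684) = 1/(-96 + 5684) = 1/5588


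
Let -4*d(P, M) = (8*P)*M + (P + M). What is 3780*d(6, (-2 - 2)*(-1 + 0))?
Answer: -190890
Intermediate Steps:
d(P, M) = -M/4 - P/4 - 2*M*P (d(P, M) = -((8*P)*M + (P + M))/4 = -(8*M*P + (M + P))/4 = -(M + P + 8*M*P)/4 = -M/4 - P/4 - 2*M*P)
3780*d(6, (-2 - 2)*(-1 + 0)) = 3780*(-(-2 - 2)*(-1 + 0)/4 - ¼*6 - 2*(-2 - 2)*(-1 + 0)*6) = 3780*(-(-1)*(-1) - 3/2 - 2*(-4*(-1))*6) = 3780*(-¼*4 - 3/2 - 2*4*6) = 3780*(-1 - 3/2 - 48) = 3780*(-101/2) = -190890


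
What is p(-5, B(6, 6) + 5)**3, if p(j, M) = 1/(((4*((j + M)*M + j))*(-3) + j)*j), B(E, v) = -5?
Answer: -1/20796875 ≈ -4.8084e-8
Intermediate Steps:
p(j, M) = 1/(j*(-11*j - 12*M*(M + j))) (p(j, M) = 1/(((4*((M + j)*M + j))*(-3) + j)*j) = 1/(((4*(M*(M + j) + j))*(-3) + j)*j) = 1/(((4*(j + M*(M + j)))*(-3) + j)*j) = 1/(((4*j + 4*M*(M + j))*(-3) + j)*j) = 1/(((-12*j - 12*M*(M + j)) + j)*j) = 1/((-11*j - 12*M*(M + j))*j) = 1/(j*(-11*j - 12*M*(M + j))))
p(-5, B(6, 6) + 5)**3 = (-1/(-5*(11*(-5) + 12*(-5 + 5)**2 + 12*(-5 + 5)*(-5))))**3 = (-1*(-1/5)/(-55 + 12*0**2 + 12*0*(-5)))**3 = (-1*(-1/5)/(-55 + 12*0 + 0))**3 = (-1*(-1/5)/(-55 + 0 + 0))**3 = (-1*(-1/5)/(-55))**3 = (-1*(-1/5)*(-1/55))**3 = (-1/275)**3 = -1/20796875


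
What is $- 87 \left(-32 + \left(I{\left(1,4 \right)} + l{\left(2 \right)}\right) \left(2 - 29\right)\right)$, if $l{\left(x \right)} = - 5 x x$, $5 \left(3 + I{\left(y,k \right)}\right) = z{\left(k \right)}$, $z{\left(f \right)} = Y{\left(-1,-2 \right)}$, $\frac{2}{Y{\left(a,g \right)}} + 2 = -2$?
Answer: $- \frac{514779}{10} \approx -51478.0$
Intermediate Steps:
$Y{\left(a,g \right)} = - \frac{1}{2}$ ($Y{\left(a,g \right)} = \frac{2}{-2 - 2} = \frac{2}{-4} = 2 \left(- \frac{1}{4}\right) = - \frac{1}{2}$)
$z{\left(f \right)} = - \frac{1}{2}$
$I{\left(y,k \right)} = - \frac{31}{10}$ ($I{\left(y,k \right)} = -3 + \frac{1}{5} \left(- \frac{1}{2}\right) = -3 - \frac{1}{10} = - \frac{31}{10}$)
$l{\left(x \right)} = - 5 x^{2}$
$- 87 \left(-32 + \left(I{\left(1,4 \right)} + l{\left(2 \right)}\right) \left(2 - 29\right)\right) = - 87 \left(-32 + \left(- \frac{31}{10} - 5 \cdot 2^{2}\right) \left(2 - 29\right)\right) = - 87 \left(-32 + \left(- \frac{31}{10} - 20\right) \left(-27\right)\right) = - 87 \left(-32 - - \frac{6237}{10}\right) = - 87 \left(-32 + \frac{6237}{10}\right) = \left(-87\right) \frac{5917}{10} = - \frac{514779}{10}$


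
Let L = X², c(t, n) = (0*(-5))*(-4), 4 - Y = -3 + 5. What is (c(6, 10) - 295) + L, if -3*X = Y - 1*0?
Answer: -2651/9 ≈ -294.56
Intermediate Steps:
Y = 2 (Y = 4 - (-3 + 5) = 4 - 1*2 = 4 - 2 = 2)
X = -⅔ (X = -(2 - 1*0)/3 = -(2 + 0)/3 = -⅓*2 = -⅔ ≈ -0.66667)
c(t, n) = 0 (c(t, n) = 0*(-4) = 0)
L = 4/9 (L = (-⅔)² = 4/9 ≈ 0.44444)
(c(6, 10) - 295) + L = (0 - 295) + 4/9 = -295 + 4/9 = -2651/9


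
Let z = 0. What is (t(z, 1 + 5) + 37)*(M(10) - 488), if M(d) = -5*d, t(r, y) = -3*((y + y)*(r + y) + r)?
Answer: 96302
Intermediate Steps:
t(r, y) = -3*r - 6*y*(r + y) (t(r, y) = -3*((2*y)*(r + y) + r) = -3*(2*y*(r + y) + r) = -3*(r + 2*y*(r + y)) = -3*r - 6*y*(r + y))
(t(z, 1 + 5) + 37)*(M(10) - 488) = ((-6*(1 + 5)² - 3*0 - 6*0*(1 + 5)) + 37)*(-5*10 - 488) = ((-6*6² + 0 - 6*0*6) + 37)*(-50 - 488) = ((-6*36 + 0 + 0) + 37)*(-538) = ((-216 + 0 + 0) + 37)*(-538) = (-216 + 37)*(-538) = -179*(-538) = 96302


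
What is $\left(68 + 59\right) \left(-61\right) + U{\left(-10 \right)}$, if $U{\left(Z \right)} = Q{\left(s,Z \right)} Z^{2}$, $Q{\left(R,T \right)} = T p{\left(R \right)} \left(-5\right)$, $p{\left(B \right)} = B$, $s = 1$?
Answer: $-2747$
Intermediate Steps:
$Q{\left(R,T \right)} = - 5 R T$ ($Q{\left(R,T \right)} = T R \left(-5\right) = R T \left(-5\right) = - 5 R T$)
$U{\left(Z \right)} = - 5 Z^{3}$ ($U{\left(Z \right)} = \left(-5\right) 1 Z Z^{2} = - 5 Z Z^{2} = - 5 Z^{3}$)
$\left(68 + 59\right) \left(-61\right) + U{\left(-10 \right)} = \left(68 + 59\right) \left(-61\right) - 5 \left(-10\right)^{3} = 127 \left(-61\right) - -5000 = -7747 + 5000 = -2747$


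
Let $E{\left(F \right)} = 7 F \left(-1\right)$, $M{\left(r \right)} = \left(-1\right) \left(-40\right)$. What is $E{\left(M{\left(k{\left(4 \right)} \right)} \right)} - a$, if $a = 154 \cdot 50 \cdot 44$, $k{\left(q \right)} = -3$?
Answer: $-339080$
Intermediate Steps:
$M{\left(r \right)} = 40$
$E{\left(F \right)} = - 7 F$
$a = 338800$ ($a = 7700 \cdot 44 = 338800$)
$E{\left(M{\left(k{\left(4 \right)} \right)} \right)} - a = \left(-7\right) 40 - 338800 = -280 - 338800 = -339080$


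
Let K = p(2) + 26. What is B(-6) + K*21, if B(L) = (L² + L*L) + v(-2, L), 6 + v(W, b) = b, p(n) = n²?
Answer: 690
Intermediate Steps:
v(W, b) = -6 + b
B(L) = -6 + L + 2*L² (B(L) = (L² + L*L) + (-6 + L) = (L² + L²) + (-6 + L) = 2*L² + (-6 + L) = -6 + L + 2*L²)
K = 30 (K = 2² + 26 = 4 + 26 = 30)
B(-6) + K*21 = (-6 - 6 + 2*(-6)²) + 30*21 = (-6 - 6 + 2*36) + 630 = (-6 - 6 + 72) + 630 = 60 + 630 = 690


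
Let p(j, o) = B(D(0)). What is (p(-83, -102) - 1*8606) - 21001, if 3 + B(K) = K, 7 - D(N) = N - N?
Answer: -29603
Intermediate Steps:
D(N) = 7 (D(N) = 7 - (N - N) = 7 - 1*0 = 7 + 0 = 7)
B(K) = -3 + K
p(j, o) = 4 (p(j, o) = -3 + 7 = 4)
(p(-83, -102) - 1*8606) - 21001 = (4 - 1*8606) - 21001 = (4 - 8606) - 21001 = -8602 - 21001 = -29603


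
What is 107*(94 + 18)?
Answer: 11984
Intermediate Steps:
107*(94 + 18) = 107*112 = 11984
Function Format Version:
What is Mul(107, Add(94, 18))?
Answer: 11984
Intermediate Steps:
Mul(107, Add(94, 18)) = Mul(107, 112) = 11984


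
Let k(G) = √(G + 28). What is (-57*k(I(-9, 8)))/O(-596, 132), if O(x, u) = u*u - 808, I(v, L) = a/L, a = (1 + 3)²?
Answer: -57*√30/16616 ≈ -0.018789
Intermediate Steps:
a = 16 (a = 4² = 16)
I(v, L) = 16/L
k(G) = √(28 + G)
O(x, u) = -808 + u² (O(x, u) = u² - 808 = -808 + u²)
(-57*k(I(-9, 8)))/O(-596, 132) = (-57*√(28 + 16/8))/(-808 + 132²) = (-57*√(28 + 16*(⅛)))/(-808 + 17424) = -57*√(28 + 2)/16616 = -57*√30*(1/16616) = -57*√30/16616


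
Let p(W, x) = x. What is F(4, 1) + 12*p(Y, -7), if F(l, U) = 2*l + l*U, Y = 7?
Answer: -72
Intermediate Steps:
F(l, U) = 2*l + U*l
F(4, 1) + 12*p(Y, -7) = 4*(2 + 1) + 12*(-7) = 4*3 - 84 = 12 - 84 = -72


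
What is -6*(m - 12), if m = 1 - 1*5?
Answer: 96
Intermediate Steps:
m = -4 (m = 1 - 5 = -4)
-6*(m - 12) = -6*(-4 - 12) = -6*(-16) = 96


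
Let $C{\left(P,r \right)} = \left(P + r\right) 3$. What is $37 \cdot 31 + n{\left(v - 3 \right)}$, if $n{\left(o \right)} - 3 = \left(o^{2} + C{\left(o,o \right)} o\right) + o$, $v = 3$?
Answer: $1150$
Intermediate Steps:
$C{\left(P,r \right)} = 3 P + 3 r$
$n{\left(o \right)} = 3 + o + 7 o^{2}$ ($n{\left(o \right)} = 3 + \left(\left(o^{2} + \left(3 o + 3 o\right) o\right) + o\right) = 3 + \left(\left(o^{2} + 6 o o\right) + o\right) = 3 + \left(\left(o^{2} + 6 o^{2}\right) + o\right) = 3 + \left(7 o^{2} + o\right) = 3 + \left(o + 7 o^{2}\right) = 3 + o + 7 o^{2}$)
$37 \cdot 31 + n{\left(v - 3 \right)} = 37 \cdot 31 + \left(3 + \left(3 - 3\right) + 7 \left(3 - 3\right)^{2}\right) = 1147 + \left(3 + \left(3 - 3\right) + 7 \left(3 - 3\right)^{2}\right) = 1147 + \left(3 + 0 + 7 \cdot 0^{2}\right) = 1147 + \left(3 + 0 + 7 \cdot 0\right) = 1147 + \left(3 + 0 + 0\right) = 1147 + 3 = 1150$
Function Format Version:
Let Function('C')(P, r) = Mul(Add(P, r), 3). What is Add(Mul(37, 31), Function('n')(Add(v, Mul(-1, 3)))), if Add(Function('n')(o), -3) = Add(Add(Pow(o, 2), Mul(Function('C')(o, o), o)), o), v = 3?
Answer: 1150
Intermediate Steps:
Function('C')(P, r) = Add(Mul(3, P), Mul(3, r))
Function('n')(o) = Add(3, o, Mul(7, Pow(o, 2))) (Function('n')(o) = Add(3, Add(Add(Pow(o, 2), Mul(Add(Mul(3, o), Mul(3, o)), o)), o)) = Add(3, Add(Add(Pow(o, 2), Mul(Mul(6, o), o)), o)) = Add(3, Add(Add(Pow(o, 2), Mul(6, Pow(o, 2))), o)) = Add(3, Add(Mul(7, Pow(o, 2)), o)) = Add(3, Add(o, Mul(7, Pow(o, 2)))) = Add(3, o, Mul(7, Pow(o, 2))))
Add(Mul(37, 31), Function('n')(Add(v, Mul(-1, 3)))) = Add(Mul(37, 31), Add(3, Add(3, Mul(-1, 3)), Mul(7, Pow(Add(3, Mul(-1, 3)), 2)))) = Add(1147, Add(3, Add(3, -3), Mul(7, Pow(Add(3, -3), 2)))) = Add(1147, Add(3, 0, Mul(7, Pow(0, 2)))) = Add(1147, Add(3, 0, Mul(7, 0))) = Add(1147, Add(3, 0, 0)) = Add(1147, 3) = 1150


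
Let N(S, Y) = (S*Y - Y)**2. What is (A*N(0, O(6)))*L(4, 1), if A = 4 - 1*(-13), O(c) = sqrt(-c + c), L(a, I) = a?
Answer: 0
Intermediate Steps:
O(c) = 0 (O(c) = sqrt(0) = 0)
A = 17 (A = 4 + 13 = 17)
N(S, Y) = (-Y + S*Y)**2
(A*N(0, O(6)))*L(4, 1) = (17*(0**2*(-1 + 0)**2))*4 = (17*(0*(-1)**2))*4 = (17*(0*1))*4 = (17*0)*4 = 0*4 = 0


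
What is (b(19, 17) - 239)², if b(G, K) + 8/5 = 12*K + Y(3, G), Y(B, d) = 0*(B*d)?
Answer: 33489/25 ≈ 1339.6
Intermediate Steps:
Y(B, d) = 0
b(G, K) = -8/5 + 12*K (b(G, K) = -8/5 + (12*K + 0) = -8/5 + 12*K)
(b(19, 17) - 239)² = ((-8/5 + 12*17) - 239)² = ((-8/5 + 204) - 239)² = (1012/5 - 239)² = (-183/5)² = 33489/25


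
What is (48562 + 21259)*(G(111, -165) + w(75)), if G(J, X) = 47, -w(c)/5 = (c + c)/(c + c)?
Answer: 2932482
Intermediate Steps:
w(c) = -5 (w(c) = -5*(c + c)/(c + c) = -5*2*c/(2*c) = -5*2*c*1/(2*c) = -5*1 = -5)
(48562 + 21259)*(G(111, -165) + w(75)) = (48562 + 21259)*(47 - 5) = 69821*42 = 2932482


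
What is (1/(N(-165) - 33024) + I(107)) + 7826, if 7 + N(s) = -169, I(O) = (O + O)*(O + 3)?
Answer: 1041351199/33200 ≈ 31366.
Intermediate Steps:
I(O) = 2*O*(3 + O) (I(O) = (2*O)*(3 + O) = 2*O*(3 + O))
N(s) = -176 (N(s) = -7 - 169 = -176)
(1/(N(-165) - 33024) + I(107)) + 7826 = (1/(-176 - 33024) + 2*107*(3 + 107)) + 7826 = (1/(-33200) + 2*107*110) + 7826 = (-1/33200 + 23540) + 7826 = 781527999/33200 + 7826 = 1041351199/33200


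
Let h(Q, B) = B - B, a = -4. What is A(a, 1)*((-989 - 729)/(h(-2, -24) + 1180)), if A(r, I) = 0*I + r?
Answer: 1718/295 ≈ 5.8237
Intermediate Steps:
A(r, I) = r (A(r, I) = 0 + r = r)
h(Q, B) = 0
A(a, 1)*((-989 - 729)/(h(-2, -24) + 1180)) = -4*(-989 - 729)/(0 + 1180) = -(-6872)/1180 = -4*(-859/590) = 1718/295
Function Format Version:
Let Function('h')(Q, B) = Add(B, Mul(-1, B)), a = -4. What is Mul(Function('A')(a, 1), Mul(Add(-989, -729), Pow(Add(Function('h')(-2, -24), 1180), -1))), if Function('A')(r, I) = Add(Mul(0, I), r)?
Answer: Rational(1718, 295) ≈ 5.8237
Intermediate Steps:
Function('A')(r, I) = r (Function('A')(r, I) = Add(0, r) = r)
Function('h')(Q, B) = 0
Mul(Function('A')(a, 1), Mul(Add(-989, -729), Pow(Add(Function('h')(-2, -24), 1180), -1))) = Mul(-4, Mul(Add(-989, -729), Pow(Add(0, 1180), -1))) = Mul(-4, Mul(-1718, Pow(1180, -1))) = Mul(-4, Mul(-1718, Rational(1, 1180))) = Mul(-4, Rational(-859, 590)) = Rational(1718, 295)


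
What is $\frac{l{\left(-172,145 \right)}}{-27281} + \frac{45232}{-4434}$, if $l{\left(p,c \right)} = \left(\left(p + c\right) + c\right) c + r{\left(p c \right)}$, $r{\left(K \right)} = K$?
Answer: $- \frac{599627986}{60481977} \approx -9.9142$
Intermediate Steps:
$l{\left(p,c \right)} = c p + c \left(p + 2 c\right)$ ($l{\left(p,c \right)} = \left(\left(p + c\right) + c\right) c + p c = \left(\left(c + p\right) + c\right) c + c p = \left(p + 2 c\right) c + c p = c \left(p + 2 c\right) + c p = c p + c \left(p + 2 c\right)$)
$\frac{l{\left(-172,145 \right)}}{-27281} + \frac{45232}{-4434} = \frac{2 \cdot 145 \left(145 - 172\right)}{-27281} + \frac{45232}{-4434} = 2 \cdot 145 \left(-27\right) \left(- \frac{1}{27281}\right) + 45232 \left(- \frac{1}{4434}\right) = \left(-7830\right) \left(- \frac{1}{27281}\right) - \frac{22616}{2217} = \frac{7830}{27281} - \frac{22616}{2217} = - \frac{599627986}{60481977}$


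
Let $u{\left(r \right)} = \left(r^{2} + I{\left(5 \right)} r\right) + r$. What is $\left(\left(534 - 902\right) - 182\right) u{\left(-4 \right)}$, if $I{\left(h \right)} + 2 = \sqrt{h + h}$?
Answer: $-11000 + 2200 \sqrt{10} \approx -4043.0$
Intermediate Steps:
$I{\left(h \right)} = -2 + \sqrt{2} \sqrt{h}$ ($I{\left(h \right)} = -2 + \sqrt{h + h} = -2 + \sqrt{2 h} = -2 + \sqrt{2} \sqrt{h}$)
$u{\left(r \right)} = r + r^{2} + r \left(-2 + \sqrt{10}\right)$ ($u{\left(r \right)} = \left(r^{2} + \left(-2 + \sqrt{2} \sqrt{5}\right) r\right) + r = \left(r^{2} + \left(-2 + \sqrt{10}\right) r\right) + r = \left(r^{2} + r \left(-2 + \sqrt{10}\right)\right) + r = r + r^{2} + r \left(-2 + \sqrt{10}\right)$)
$\left(\left(534 - 902\right) - 182\right) u{\left(-4 \right)} = \left(\left(534 - 902\right) - 182\right) \left(- 4 \left(-1 - 4 + \sqrt{10}\right)\right) = \left(-368 - 182\right) \left(- 4 \left(-5 + \sqrt{10}\right)\right) = - 550 \left(20 - 4 \sqrt{10}\right) = -11000 + 2200 \sqrt{10}$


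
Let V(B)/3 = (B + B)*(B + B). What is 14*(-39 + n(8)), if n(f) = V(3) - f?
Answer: 854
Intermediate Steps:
V(B) = 12*B² (V(B) = 3*((B + B)*(B + B)) = 3*((2*B)*(2*B)) = 3*(4*B²) = 12*B²)
n(f) = 108 - f (n(f) = 12*3² - f = 12*9 - f = 108 - f)
14*(-39 + n(8)) = 14*(-39 + (108 - 1*8)) = 14*(-39 + (108 - 8)) = 14*(-39 + 100) = 14*61 = 854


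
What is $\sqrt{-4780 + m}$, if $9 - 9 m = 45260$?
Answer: $\frac{i \sqrt{88271}}{3} \approx 99.035 i$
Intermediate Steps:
$m = - \frac{45251}{9}$ ($m = 1 - \frac{45260}{9} = - \frac{45251}{9} \approx -5027.9$)
$\sqrt{-4780 + m} = \sqrt{-4780 - \frac{45251}{9}} = \sqrt{- \frac{88271}{9}} = \frac{i \sqrt{88271}}{3}$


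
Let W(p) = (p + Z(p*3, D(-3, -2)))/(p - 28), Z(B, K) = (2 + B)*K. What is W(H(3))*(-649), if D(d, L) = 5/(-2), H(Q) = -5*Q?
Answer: 120065/86 ≈ 1396.1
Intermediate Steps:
D(d, L) = -5/2 (D(d, L) = 5*(-1/2) = -5/2)
Z(B, K) = K*(2 + B)
W(p) = (-5 - 13*p/2)/(-28 + p) (W(p) = (p - 5*(2 + p*3)/2)/(p - 28) = (p - 5*(2 + 3*p)/2)/(-28 + p) = (p + (-5 - 15*p/2))/(-28 + p) = (-5 - 13*p/2)/(-28 + p))
W(H(3))*(-649) = ((-10 - (-65)*3)/(2*(-28 - 5*3)))*(-649) = ((-10 - 13*(-15))/(2*(-28 - 15)))*(-649) = ((1/2)*(-10 + 195)/(-43))*(-649) = ((1/2)*(-1/43)*185)*(-649) = -185/86*(-649) = 120065/86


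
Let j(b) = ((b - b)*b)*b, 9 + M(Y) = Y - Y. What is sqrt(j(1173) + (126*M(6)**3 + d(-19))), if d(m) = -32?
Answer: I*sqrt(91886) ≈ 303.13*I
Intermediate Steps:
M(Y) = -9 (M(Y) = -9 + (Y - Y) = -9 + 0 = -9)
j(b) = 0 (j(b) = (0*b)*b = 0*b = 0)
sqrt(j(1173) + (126*M(6)**3 + d(-19))) = sqrt(0 + (126*(-9)**3 - 32)) = sqrt(0 + (126*(-729) - 32)) = sqrt(0 + (-91854 - 32)) = sqrt(0 - 91886) = sqrt(-91886) = I*sqrt(91886)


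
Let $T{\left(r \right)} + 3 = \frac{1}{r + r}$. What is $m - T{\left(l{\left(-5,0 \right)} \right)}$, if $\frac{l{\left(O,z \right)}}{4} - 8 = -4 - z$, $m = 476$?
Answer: $\frac{15327}{32} \approx 478.97$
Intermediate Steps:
$l{\left(O,z \right)} = 16 - 4 z$ ($l{\left(O,z \right)} = 32 + 4 \left(-4 - z\right) = 32 - \left(16 + 4 z\right) = 16 - 4 z$)
$T{\left(r \right)} = -3 + \frac{1}{2 r}$ ($T{\left(r \right)} = -3 + \frac{1}{r + r} = -3 + \frac{1}{2 r}$)
$m - T{\left(l{\left(-5,0 \right)} \right)} = 476 - \left(-3 + \frac{1}{2 \left(16 - 0\right)}\right) = 476 - \left(-3 + \frac{1}{2 \left(16 + 0\right)}\right) = 476 - \left(-3 + \frac{1}{2 \cdot 16}\right) = 476 - \left(-3 + \frac{1}{2} \cdot \frac{1}{16}\right) = 476 - \left(-3 + \frac{1}{32}\right) = 476 - - \frac{95}{32} = 476 + \frac{95}{32} = \frac{15327}{32}$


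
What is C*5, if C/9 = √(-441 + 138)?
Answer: 45*I*√303 ≈ 783.31*I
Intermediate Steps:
C = 9*I*√303 (C = 9*√(-441 + 138) = 9*√(-303) = 9*(I*√303) = 9*I*√303 ≈ 156.66*I)
C*5 = (9*I*√303)*5 = 45*I*√303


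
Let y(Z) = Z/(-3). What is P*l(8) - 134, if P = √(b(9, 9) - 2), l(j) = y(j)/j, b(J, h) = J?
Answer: -134 - √7/3 ≈ -134.88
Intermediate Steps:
y(Z) = -Z/3 (y(Z) = Z*(-⅓) = -Z/3)
l(j) = -⅓ (l(j) = (-j/3)/j = -⅓)
P = √7 (P = √(9 - 2) = √7 ≈ 2.6458)
P*l(8) - 134 = √7*(-⅓) - 134 = -√7/3 - 134 = -134 - √7/3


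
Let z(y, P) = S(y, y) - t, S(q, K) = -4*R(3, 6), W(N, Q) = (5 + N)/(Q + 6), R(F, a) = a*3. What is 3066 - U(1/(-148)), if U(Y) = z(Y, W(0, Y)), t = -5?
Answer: 3133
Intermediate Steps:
R(F, a) = 3*a
W(N, Q) = (5 + N)/(6 + Q)
S(q, K) = -72 (S(q, K) = -12*6 = -4*18 = -72)
z(y, P) = -67 (z(y, P) = -72 - 1*(-5) = -72 + 5 = -67)
U(Y) = -67
3066 - U(1/(-148)) = 3066 - 1*(-67) = 3066 + 67 = 3133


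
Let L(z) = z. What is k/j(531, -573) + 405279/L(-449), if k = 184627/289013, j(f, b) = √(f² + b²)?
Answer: -405279/449 + 184627*√67810/58793914590 ≈ -902.63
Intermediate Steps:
j(f, b) = √(b² + f²)
k = 184627/289013 (k = 184627*(1/289013) = 184627/289013 ≈ 0.63882)
k/j(531, -573) + 405279/L(-449) = 184627/(289013*(√((-573)² + 531²))) + 405279/(-449) = 184627/(289013*(√(328329 + 281961))) + 405279*(-1/449) = 184627/(289013*(√610290)) - 405279/449 = 184627/(289013*((3*√67810))) - 405279/449 = 184627*(√67810/203430)/289013 - 405279/449 = 184627*√67810/58793914590 - 405279/449 = -405279/449 + 184627*√67810/58793914590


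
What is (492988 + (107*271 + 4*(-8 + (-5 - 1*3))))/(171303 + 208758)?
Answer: 521921/380061 ≈ 1.3733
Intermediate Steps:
(492988 + (107*271 + 4*(-8 + (-5 - 1*3))))/(171303 + 208758) = (492988 + (28997 + 4*(-8 + (-5 - 3))))/380061 = (492988 + (28997 + 4*(-8 - 8)))*(1/380061) = (492988 + (28997 + 4*(-16)))*(1/380061) = (492988 + (28997 - 64))*(1/380061) = (492988 + 28933)*(1/380061) = 521921*(1/380061) = 521921/380061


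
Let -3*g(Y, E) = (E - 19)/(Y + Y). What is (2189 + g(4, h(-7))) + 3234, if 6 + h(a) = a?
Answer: 16273/3 ≈ 5424.3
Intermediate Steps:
h(a) = -6 + a
g(Y, E) = -(-19 + E)/(6*Y) (g(Y, E) = -(E - 19)/(3*(Y + Y)) = -(-19 + E)/(3*(2*Y)) = -(-19 + E)*1/(2*Y)/3 = -(-19 + E)/(6*Y))
(2189 + g(4, h(-7))) + 3234 = (2189 + (⅙)*(19 - (-6 - 7))/4) + 3234 = (2189 + (⅙)*(¼)*(19 - 1*(-13))) + 3234 = (2189 + (⅙)*(¼)*(19 + 13)) + 3234 = (2189 + (⅙)*(¼)*32) + 3234 = (2189 + 4/3) + 3234 = 6571/3 + 3234 = 16273/3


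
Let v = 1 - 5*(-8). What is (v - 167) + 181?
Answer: 55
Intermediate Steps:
v = 41 (v = 1 + 40 = 41)
(v - 167) + 181 = (41 - 167) + 181 = -126 + 181 = 55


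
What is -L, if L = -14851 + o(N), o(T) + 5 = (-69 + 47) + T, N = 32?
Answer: 14846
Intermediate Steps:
o(T) = -27 + T (o(T) = -5 + ((-69 + 47) + T) = -5 + (-22 + T) = -27 + T)
L = -14846 (L = -14851 + (-27 + 32) = -14851 + 5 = -14846)
-L = -1*(-14846) = 14846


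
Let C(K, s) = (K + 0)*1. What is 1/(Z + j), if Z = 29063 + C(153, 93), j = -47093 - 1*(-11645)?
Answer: -1/6232 ≈ -0.00016046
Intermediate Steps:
j = -35448 (j = -47093 + 11645 = -35448)
C(K, s) = K (C(K, s) = K*1 = K)
Z = 29216 (Z = 29063 + 153 = 29216)
1/(Z + j) = 1/(29216 - 35448) = 1/(-6232) = -1/6232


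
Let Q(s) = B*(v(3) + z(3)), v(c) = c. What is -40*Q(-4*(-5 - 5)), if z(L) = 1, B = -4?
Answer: 640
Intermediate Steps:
Q(s) = -16 (Q(s) = -4*(3 + 1) = -4*4 = -16)
-40*Q(-4*(-5 - 5)) = -40*(-16) = 640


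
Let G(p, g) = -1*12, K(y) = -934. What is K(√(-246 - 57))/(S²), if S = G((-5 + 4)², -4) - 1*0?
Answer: -467/72 ≈ -6.4861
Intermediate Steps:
G(p, g) = -12
S = -12 (S = -12 - 1*0 = -12 + 0 = -12)
K(√(-246 - 57))/(S²) = -934/((-12)²) = -934/144 = -934*1/144 = -467/72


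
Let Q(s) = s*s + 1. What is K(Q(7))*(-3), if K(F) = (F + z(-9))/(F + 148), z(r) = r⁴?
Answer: -601/6 ≈ -100.17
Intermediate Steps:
Q(s) = 1 + s² (Q(s) = s² + 1 = 1 + s²)
K(F) = (6561 + F)/(148 + F) (K(F) = (F + (-9)⁴)/(F + 148) = (F + 6561)/(148 + F) = (6561 + F)/(148 + F))
K(Q(7))*(-3) = ((6561 + (1 + 7²))/(148 + (1 + 7²)))*(-3) = ((6561 + (1 + 49))/(148 + (1 + 49)))*(-3) = ((6561 + 50)/(148 + 50))*(-3) = (6611/198)*(-3) = ((1/198)*6611)*(-3) = (601/18)*(-3) = -601/6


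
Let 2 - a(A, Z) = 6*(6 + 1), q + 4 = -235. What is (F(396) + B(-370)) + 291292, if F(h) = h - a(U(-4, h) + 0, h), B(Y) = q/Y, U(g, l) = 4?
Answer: 107939599/370 ≈ 2.9173e+5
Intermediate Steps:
q = -239 (q = -4 - 235 = -239)
B(Y) = -239/Y
a(A, Z) = -40 (a(A, Z) = 2 - 6*(6 + 1) = 2 - 6*7 = 2 - 1*42 = 2 - 42 = -40)
F(h) = 40 + h (F(h) = h - 1*(-40) = h + 40 = 40 + h)
(F(396) + B(-370)) + 291292 = ((40 + 396) - 239/(-370)) + 291292 = (436 - 239*(-1/370)) + 291292 = (436 + 239/370) + 291292 = 161559/370 + 291292 = 107939599/370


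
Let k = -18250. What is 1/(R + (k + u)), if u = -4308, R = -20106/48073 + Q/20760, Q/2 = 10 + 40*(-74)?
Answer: -49899774/1125674153455 ≈ -4.4329e-5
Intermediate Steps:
Q = -5900 (Q = 2*(10 + 40*(-74)) = 2*(10 - 2960) = 2*(-2950) = -5900)
R = -35051563/49899774 (R = -20106/48073 - 5900/20760 = -20106*1/48073 - 5900*1/20760 = -20106/48073 - 295/1038 = -35051563/49899774 ≈ -0.70244)
1/(R + (k + u)) = 1/(-35051563/49899774 + (-18250 - 4308)) = 1/(-35051563/49899774 - 22558) = 1/(-1125674153455/49899774) = -49899774/1125674153455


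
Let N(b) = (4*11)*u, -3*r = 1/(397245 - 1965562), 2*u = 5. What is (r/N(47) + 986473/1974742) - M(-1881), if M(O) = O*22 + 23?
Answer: 960684429153178133/23227660869105 ≈ 41360.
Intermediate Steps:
u = 5/2 (u = (1/2)*5 = 5/2 ≈ 2.5000)
M(O) = 23 + 22*O (M(O) = 22*O + 23 = 23 + 22*O)
r = 1/4704951 (r = -1/(3*(397245 - 1965562)) = -1/3/(-1568317) = -1/3*(-1/1568317) = 1/4704951 ≈ 2.1254e-7)
N(b) = 110 (N(b) = (4*11)*(5/2) = 44*(5/2) = 110)
(r/N(47) + 986473/1974742) - M(-1881) = ((1/4704951)/110 + 986473/1974742) - (23 + 22*(-1881)) = ((1/4704951)*(1/110) + 986473*(1/1974742)) - (23 - 41382) = (1/517544610 + 986473/1974742) - 1*(-41359) = 11603267864438/23227660869105 + 41359 = 960684429153178133/23227660869105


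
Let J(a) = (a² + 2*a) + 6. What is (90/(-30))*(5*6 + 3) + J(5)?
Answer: -58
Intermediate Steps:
J(a) = 6 + a² + 2*a
(90/(-30))*(5*6 + 3) + J(5) = (90/(-30))*(5*6 + 3) + (6 + 5² + 2*5) = (90*(-1/30))*(30 + 3) + (6 + 25 + 10) = -3*33 + 41 = -99 + 41 = -58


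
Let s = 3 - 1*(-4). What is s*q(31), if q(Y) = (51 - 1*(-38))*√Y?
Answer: 623*√31 ≈ 3468.7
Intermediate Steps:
s = 7 (s = 3 + 4 = 7)
q(Y) = 89*√Y (q(Y) = (51 + 38)*√Y = 89*√Y)
s*q(31) = 7*(89*√31) = 623*√31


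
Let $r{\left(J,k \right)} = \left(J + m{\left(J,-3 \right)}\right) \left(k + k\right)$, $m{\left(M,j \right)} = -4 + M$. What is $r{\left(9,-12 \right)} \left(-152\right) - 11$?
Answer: $51061$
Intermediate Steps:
$r{\left(J,k \right)} = 2 k \left(-4 + 2 J\right)$ ($r{\left(J,k \right)} = \left(J + \left(-4 + J\right)\right) \left(k + k\right) = \left(-4 + 2 J\right) 2 k = 2 k \left(-4 + 2 J\right)$)
$r{\left(9,-12 \right)} \left(-152\right) - 11 = 4 \left(-12\right) \left(-2 + 9\right) \left(-152\right) - 11 = 4 \left(-12\right) 7 \left(-152\right) - 11 = \left(-336\right) \left(-152\right) - 11 = 51072 - 11 = 51061$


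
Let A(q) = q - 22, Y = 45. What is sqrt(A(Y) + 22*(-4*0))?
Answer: sqrt(23) ≈ 4.7958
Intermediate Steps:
A(q) = -22 + q
sqrt(A(Y) + 22*(-4*0)) = sqrt((-22 + 45) + 22*(-4*0)) = sqrt(23 + 22*0) = sqrt(23 + 0) = sqrt(23)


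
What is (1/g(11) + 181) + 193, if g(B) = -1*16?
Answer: 5983/16 ≈ 373.94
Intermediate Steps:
g(B) = -16
(1/g(11) + 181) + 193 = (1/(-16) + 181) + 193 = (-1/16 + 181) + 193 = 2895/16 + 193 = 5983/16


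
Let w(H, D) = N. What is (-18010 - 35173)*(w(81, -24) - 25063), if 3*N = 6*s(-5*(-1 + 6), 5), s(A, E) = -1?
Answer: 1333031895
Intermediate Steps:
N = -2 (N = (6*(-1))/3 = (⅓)*(-6) = -2)
w(H, D) = -2
(-18010 - 35173)*(w(81, -24) - 25063) = (-18010 - 35173)*(-2 - 25063) = -53183*(-25065) = 1333031895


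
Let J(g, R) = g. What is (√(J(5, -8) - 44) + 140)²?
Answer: (140 + I*√39)² ≈ 19561.0 + 1748.6*I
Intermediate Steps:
(√(J(5, -8) - 44) + 140)² = (√(5 - 44) + 140)² = (√(-39) + 140)² = (I*√39 + 140)² = (140 + I*√39)²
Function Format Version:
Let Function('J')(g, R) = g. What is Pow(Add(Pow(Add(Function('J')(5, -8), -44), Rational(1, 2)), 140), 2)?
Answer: Pow(Add(140, Mul(I, Pow(39, Rational(1, 2)))), 2) ≈ Add(19561., Mul(1748.6, I))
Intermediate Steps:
Pow(Add(Pow(Add(Function('J')(5, -8), -44), Rational(1, 2)), 140), 2) = Pow(Add(Pow(Add(5, -44), Rational(1, 2)), 140), 2) = Pow(Add(Pow(-39, Rational(1, 2)), 140), 2) = Pow(Add(Mul(I, Pow(39, Rational(1, 2))), 140), 2) = Pow(Add(140, Mul(I, Pow(39, Rational(1, 2)))), 2)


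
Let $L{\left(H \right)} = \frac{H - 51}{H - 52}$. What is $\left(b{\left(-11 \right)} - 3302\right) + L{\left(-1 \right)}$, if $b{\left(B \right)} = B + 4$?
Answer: $- \frac{175325}{53} \approx -3308.0$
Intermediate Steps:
$L{\left(H \right)} = \frac{-51 + H}{-52 + H}$
$b{\left(B \right)} = 4 + B$
$\left(b{\left(-11 \right)} - 3302\right) + L{\left(-1 \right)} = \left(\left(4 - 11\right) - 3302\right) + \frac{-51 - 1}{-52 - 1} = \left(-7 - 3302\right) + \frac{1}{-53} \left(-52\right) = -3309 - - \frac{52}{53} = -3309 + \frac{52}{53} = - \frac{175325}{53}$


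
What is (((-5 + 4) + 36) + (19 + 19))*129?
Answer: 9417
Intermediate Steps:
(((-5 + 4) + 36) + (19 + 19))*129 = ((-1 + 36) + 38)*129 = (35 + 38)*129 = 73*129 = 9417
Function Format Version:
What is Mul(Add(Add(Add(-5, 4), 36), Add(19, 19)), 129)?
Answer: 9417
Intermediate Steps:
Mul(Add(Add(Add(-5, 4), 36), Add(19, 19)), 129) = Mul(Add(Add(-1, 36), 38), 129) = Mul(Add(35, 38), 129) = Mul(73, 129) = 9417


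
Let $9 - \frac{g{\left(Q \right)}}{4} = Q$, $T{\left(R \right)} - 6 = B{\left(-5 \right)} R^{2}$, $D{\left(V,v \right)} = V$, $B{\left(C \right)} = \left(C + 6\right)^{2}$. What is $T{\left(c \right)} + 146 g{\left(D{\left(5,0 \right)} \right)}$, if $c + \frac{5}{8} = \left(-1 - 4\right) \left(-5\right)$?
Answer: $\frac{187913}{64} \approx 2936.1$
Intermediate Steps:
$B{\left(C \right)} = \left(6 + C\right)^{2}$
$c = \frac{195}{8}$ ($c = - \frac{5}{8} + \left(-1 - 4\right) \left(-5\right) = - \frac{5}{8} - -25 = - \frac{5}{8} + 25 = \frac{195}{8} \approx 24.375$)
$T{\left(R \right)} = 6 + R^{2}$ ($T{\left(R \right)} = 6 + \left(6 - 5\right)^{2} R^{2} = 6 + 1^{2} R^{2} = 6 + 1 R^{2} = 6 + R^{2}$)
$g{\left(Q \right)} = 36 - 4 Q$
$T{\left(c \right)} + 146 g{\left(D{\left(5,0 \right)} \right)} = \left(6 + \left(\frac{195}{8}\right)^{2}\right) + 146 \left(36 - 20\right) = \left(6 + \frac{38025}{64}\right) + 146 \left(36 - 20\right) = \frac{38409}{64} + 146 \cdot 16 = \frac{38409}{64} + 2336 = \frac{187913}{64}$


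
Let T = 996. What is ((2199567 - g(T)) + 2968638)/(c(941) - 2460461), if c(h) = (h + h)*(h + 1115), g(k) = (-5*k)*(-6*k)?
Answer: -24592275/1408931 ≈ -17.455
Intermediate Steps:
g(k) = 30*k²
c(h) = 2*h*(1115 + h) (c(h) = (2*h)*(1115 + h) = 2*h*(1115 + h))
((2199567 - g(T)) + 2968638)/(c(941) - 2460461) = ((2199567 - 30*996²) + 2968638)/(2*941*(1115 + 941) - 2460461) = ((2199567 - 30*992016) + 2968638)/(2*941*2056 - 2460461) = ((2199567 - 1*29760480) + 2968638)/(3869392 - 2460461) = ((2199567 - 29760480) + 2968638)/1408931 = (-27560913 + 2968638)*(1/1408931) = -24592275*1/1408931 = -24592275/1408931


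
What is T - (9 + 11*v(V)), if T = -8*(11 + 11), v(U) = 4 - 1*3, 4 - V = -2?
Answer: -196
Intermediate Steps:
V = 6 (V = 4 - 1*(-2) = 4 + 2 = 6)
v(U) = 1 (v(U) = 4 - 3 = 1)
T = -176 (T = -8*22 = -176)
T - (9 + 11*v(V)) = -176 - (9 + 11*1) = -176 - (9 + 11) = -176 - 1*20 = -176 - 20 = -196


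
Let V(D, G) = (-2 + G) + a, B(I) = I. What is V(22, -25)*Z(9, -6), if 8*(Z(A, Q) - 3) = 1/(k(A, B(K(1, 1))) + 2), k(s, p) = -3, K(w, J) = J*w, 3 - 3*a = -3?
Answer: -575/8 ≈ -71.875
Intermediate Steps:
a = 2 (a = 1 - ⅓*(-3) = 1 + 1 = 2)
V(D, G) = G (V(D, G) = (-2 + G) + 2 = G)
Z(A, Q) = 23/8 (Z(A, Q) = 3 + 1/(8*(-3 + 2)) = 3 + (⅛)/(-1) = 3 + (⅛)*(-1) = 3 - ⅛ = 23/8)
V(22, -25)*Z(9, -6) = -25*23/8 = -575/8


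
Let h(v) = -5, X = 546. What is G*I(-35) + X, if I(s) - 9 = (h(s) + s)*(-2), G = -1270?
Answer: -112484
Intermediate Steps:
I(s) = 19 - 2*s (I(s) = 9 + (-5 + s)*(-2) = 9 + (10 - 2*s) = 19 - 2*s)
G*I(-35) + X = -1270*(19 - 2*(-35)) + 546 = -1270*(19 + 70) + 546 = -1270*89 + 546 = -113030 + 546 = -112484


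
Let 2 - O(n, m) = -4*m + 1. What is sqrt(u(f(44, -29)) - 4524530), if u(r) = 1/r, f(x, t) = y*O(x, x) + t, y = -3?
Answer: I*sqrt(88680788035)/140 ≈ 2127.1*I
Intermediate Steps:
O(n, m) = 1 + 4*m (O(n, m) = 2 - (-4*m + 1) = 2 - (1 - 4*m) = 2 + (-1 + 4*m) = 1 + 4*m)
f(x, t) = -3 + t - 12*x (f(x, t) = -3*(1 + 4*x) + t = (-3 - 12*x) + t = -3 + t - 12*x)
sqrt(u(f(44, -29)) - 4524530) = sqrt(1/(-3 - 29 - 12*44) - 4524530) = sqrt(1/(-3 - 29 - 528) - 4524530) = sqrt(1/(-560) - 4524530) = sqrt(-1/560 - 4524530) = sqrt(-2533736801/560) = I*sqrt(88680788035)/140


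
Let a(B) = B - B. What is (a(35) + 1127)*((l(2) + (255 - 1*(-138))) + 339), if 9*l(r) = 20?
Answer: 7447216/9 ≈ 8.2747e+5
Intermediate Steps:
l(r) = 20/9 (l(r) = (⅑)*20 = 20/9)
a(B) = 0
(a(35) + 1127)*((l(2) + (255 - 1*(-138))) + 339) = (0 + 1127)*((20/9 + (255 - 1*(-138))) + 339) = 1127*((20/9 + (255 + 138)) + 339) = 1127*((20/9 + 393) + 339) = 1127*(3557/9 + 339) = 1127*(6608/9) = 7447216/9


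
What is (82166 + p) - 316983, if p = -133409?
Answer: -368226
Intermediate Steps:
(82166 + p) - 316983 = (82166 - 133409) - 316983 = -51243 - 316983 = -368226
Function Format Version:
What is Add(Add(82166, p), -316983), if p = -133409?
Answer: -368226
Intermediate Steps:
Add(Add(82166, p), -316983) = Add(Add(82166, -133409), -316983) = Add(-51243, -316983) = -368226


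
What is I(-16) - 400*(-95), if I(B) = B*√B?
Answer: 38000 - 64*I ≈ 38000.0 - 64.0*I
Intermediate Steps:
I(B) = B^(3/2)
I(-16) - 400*(-95) = (-16)^(3/2) - 400*(-95) = -64*I + 38000 = 38000 - 64*I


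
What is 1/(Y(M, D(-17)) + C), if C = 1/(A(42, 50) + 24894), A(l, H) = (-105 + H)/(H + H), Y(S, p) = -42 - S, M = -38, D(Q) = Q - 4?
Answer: -497869/1991456 ≈ -0.25000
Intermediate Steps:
D(Q) = -4 + Q
A(l, H) = (-105 + H)/(2*H) (A(l, H) = (-105 + H)/((2*H)) = (-105 + H)*(1/(2*H)) = (-105 + H)/(2*H))
C = 20/497869 (C = 1/((½)*(-105 + 50)/50 + 24894) = 1/((½)*(1/50)*(-55) + 24894) = 1/(-11/20 + 24894) = 1/(497869/20) = 20/497869 ≈ 4.0171e-5)
1/(Y(M, D(-17)) + C) = 1/((-42 - 1*(-38)) + 20/497869) = 1/((-42 + 38) + 20/497869) = 1/(-4 + 20/497869) = 1/(-1991456/497869) = -497869/1991456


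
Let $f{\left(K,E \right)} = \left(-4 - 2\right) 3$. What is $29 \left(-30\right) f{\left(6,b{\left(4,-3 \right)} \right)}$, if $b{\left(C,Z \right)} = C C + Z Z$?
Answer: $15660$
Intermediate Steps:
$b{\left(C,Z \right)} = C^{2} + Z^{2}$
$f{\left(K,E \right)} = -18$ ($f{\left(K,E \right)} = \left(-6\right) 3 = -18$)
$29 \left(-30\right) f{\left(6,b{\left(4,-3 \right)} \right)} = 29 \left(-30\right) \left(-18\right) = \left(-870\right) \left(-18\right) = 15660$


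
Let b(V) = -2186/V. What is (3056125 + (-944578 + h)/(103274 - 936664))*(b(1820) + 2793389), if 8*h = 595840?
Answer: 1618572583585816886914/189596225 ≈ 8.5369e+12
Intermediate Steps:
h = 74480 (h = (1/8)*595840 = 74480)
(3056125 + (-944578 + h)/(103274 - 936664))*(b(1820) + 2793389) = (3056125 + (-944578 + 74480)/(103274 - 936664))*(-2186/1820 + 2793389) = (3056125 - 870098/(-833390))*(-2186*1/1820 + 2793389) = (3056125 - 870098*(-1/833390))*(-1093/910 + 2793389) = (3056125 + 435049/416695)*(2541982897/910) = (1273472441924/416695)*(2541982897/910) = 1618572583585816886914/189596225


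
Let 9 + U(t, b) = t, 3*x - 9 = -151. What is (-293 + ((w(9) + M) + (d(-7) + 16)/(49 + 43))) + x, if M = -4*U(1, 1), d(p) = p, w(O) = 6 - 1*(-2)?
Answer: -82865/276 ≈ -300.24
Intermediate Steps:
x = -142/3 (x = 3 + (⅓)*(-151) = 3 - 151/3 = -142/3 ≈ -47.333)
U(t, b) = -9 + t
w(O) = 8 (w(O) = 6 + 2 = 8)
M = 32 (M = -4*(-9 + 1) = -4*(-8) = 32)
(-293 + ((w(9) + M) + (d(-7) + 16)/(49 + 43))) + x = (-293 + ((8 + 32) + (-7 + 16)/(49 + 43))) - 142/3 = (-293 + (40 + 9/92)) - 142/3 = (-293 + 3689/92) - 142/3 = -23267/92 - 142/3 = -82865/276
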